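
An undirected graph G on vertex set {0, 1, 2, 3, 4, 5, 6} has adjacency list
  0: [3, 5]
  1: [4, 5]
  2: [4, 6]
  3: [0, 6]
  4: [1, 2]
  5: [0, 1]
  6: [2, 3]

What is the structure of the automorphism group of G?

G is 2-regular and connected on 7 vertices, i.e. the cycle C_7. The automorphisms of the 7-cycle are exactly the symmetries of a regular 7-gon: the dihedral group D_7, |D_7| = 14.

the dihedral group of order 14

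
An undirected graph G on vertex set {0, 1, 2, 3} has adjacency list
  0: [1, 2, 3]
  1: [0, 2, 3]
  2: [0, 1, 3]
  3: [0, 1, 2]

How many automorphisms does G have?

24

Every vertex has degree 3, so G is the complete graph K_4. Any permutation of the 4 vertices preserves K_4, so Aut(K_4) = S_4 of order 4! = 24.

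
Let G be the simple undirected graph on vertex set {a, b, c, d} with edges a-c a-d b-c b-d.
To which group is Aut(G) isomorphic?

G is 2-regular and bipartite on 2^2 = 4 vertices with girth 4; it is the hypercube graph Q_2. Aut(Q_2) consists of the signed permutations of the 2 coordinate axes: 2! permutations times 2^2 sign flips, so |Aut| = 2^2·2! = 8.

the hyperoctahedral group B_2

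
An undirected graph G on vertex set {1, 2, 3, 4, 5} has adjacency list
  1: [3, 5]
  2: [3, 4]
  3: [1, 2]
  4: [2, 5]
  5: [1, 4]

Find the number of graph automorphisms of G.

10

Every vertex has degree 2 and the graph is connected, so G is the 5-cycle C_5. The automorphisms of the 5-cycle are exactly the symmetries of a regular 5-gon: the dihedral group D_5, |D_5| = 10.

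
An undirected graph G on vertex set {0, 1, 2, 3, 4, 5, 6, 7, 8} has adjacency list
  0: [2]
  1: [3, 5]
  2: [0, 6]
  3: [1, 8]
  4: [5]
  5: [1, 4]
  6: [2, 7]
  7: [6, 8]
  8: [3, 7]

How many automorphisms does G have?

The degree sequence is [1, 2, 2, 2, 1, 2, 2, 2, 2]; the two degree-1 vertices 0 and 4 are the ends of a path, so G = P_9. A path has exactly one nontrivial symmetry — reversal — giving Aut(G) of order 2.

2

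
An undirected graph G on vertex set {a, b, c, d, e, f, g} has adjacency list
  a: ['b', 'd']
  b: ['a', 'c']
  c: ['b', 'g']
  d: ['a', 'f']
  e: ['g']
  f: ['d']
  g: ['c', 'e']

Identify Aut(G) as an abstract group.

the cyclic group of order 2

The degree sequence is [2, 2, 2, 2, 1, 1, 2]; the two degree-1 vertices e and f are the ends of a path, so G = P_7. A path has exactly one nontrivial symmetry — reversal — giving Aut(G) of order 2.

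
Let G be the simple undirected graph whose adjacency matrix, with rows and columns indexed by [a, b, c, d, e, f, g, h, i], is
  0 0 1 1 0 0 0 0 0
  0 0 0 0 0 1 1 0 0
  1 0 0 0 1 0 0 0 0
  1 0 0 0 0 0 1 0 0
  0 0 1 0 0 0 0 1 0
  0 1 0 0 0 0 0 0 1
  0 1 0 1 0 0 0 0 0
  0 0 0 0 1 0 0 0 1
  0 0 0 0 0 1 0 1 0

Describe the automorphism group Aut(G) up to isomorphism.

Every vertex has degree 2 and the graph is connected, so G is the 9-cycle C_9. C_9 has 9 rotations and 9 reflections, so Aut(C_9) ≅ D_9 of order 18.

D_9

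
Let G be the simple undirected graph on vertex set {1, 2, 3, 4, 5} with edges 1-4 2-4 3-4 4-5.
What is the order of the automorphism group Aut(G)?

Vertex 4 has degree 4 and every other vertex has degree 1, so G is the star K_{1,4} with centre 4. Any automorphism fixes the centre and permutes the 4 leaves freely, so Aut(G) ≅ S_4 of order 4! = 24.

24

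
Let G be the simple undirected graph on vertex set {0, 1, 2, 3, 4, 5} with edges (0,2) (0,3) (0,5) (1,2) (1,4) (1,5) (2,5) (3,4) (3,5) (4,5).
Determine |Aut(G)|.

10

Vertex 5 is the unique vertex of degree 5; the remaining 5 vertices each have degree 3 and induce a cycle, so G is the wheel on 6 vertices with hub 5. With the hub fixed, the remaining symmetry is that of the rim cycle C_5, giving the dihedral group D_5.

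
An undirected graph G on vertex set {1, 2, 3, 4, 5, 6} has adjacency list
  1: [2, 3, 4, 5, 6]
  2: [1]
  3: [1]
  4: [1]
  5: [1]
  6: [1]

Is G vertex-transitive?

Vertex 1 is the only vertex of degree 5, so every automorphism fixes it; G is not vertex-transitive.

No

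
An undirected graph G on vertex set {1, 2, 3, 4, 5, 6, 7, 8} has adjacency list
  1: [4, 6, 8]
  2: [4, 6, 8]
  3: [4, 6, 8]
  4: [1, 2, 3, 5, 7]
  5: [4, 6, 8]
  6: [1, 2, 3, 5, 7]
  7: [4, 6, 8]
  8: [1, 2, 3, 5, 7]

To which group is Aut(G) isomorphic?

The vertices split by degree into {4, 6, 8} (degree 5) and {1, 2, 3, 5, 7} (degree 3); every edge runs between the two parts, so G is the complete bipartite graph K_{3,5}. Automorphisms preserve the bipartition setwise (since the parts differ in size) and act as S_5 × S_3 within it; |Aut| = 720.

S_5 × S_3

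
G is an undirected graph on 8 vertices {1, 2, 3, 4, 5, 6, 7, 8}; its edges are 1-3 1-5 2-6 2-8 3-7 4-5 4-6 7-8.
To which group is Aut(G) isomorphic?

G is 2-regular and connected on 8 vertices, i.e. the cycle C_8. The automorphisms of the 8-cycle are exactly the symmetries of a regular 8-gon: the dihedral group D_8, |D_8| = 16.

the dihedral group of order 16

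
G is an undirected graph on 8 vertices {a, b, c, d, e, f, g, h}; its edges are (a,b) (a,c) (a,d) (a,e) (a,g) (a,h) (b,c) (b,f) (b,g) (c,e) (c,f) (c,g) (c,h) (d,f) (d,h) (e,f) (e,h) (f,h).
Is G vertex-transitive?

No

Automorphisms preserve degree, but G has vertices of degree 3 and vertices of degree 6; no automorphism maps one to the other, so G is not vertex-transitive.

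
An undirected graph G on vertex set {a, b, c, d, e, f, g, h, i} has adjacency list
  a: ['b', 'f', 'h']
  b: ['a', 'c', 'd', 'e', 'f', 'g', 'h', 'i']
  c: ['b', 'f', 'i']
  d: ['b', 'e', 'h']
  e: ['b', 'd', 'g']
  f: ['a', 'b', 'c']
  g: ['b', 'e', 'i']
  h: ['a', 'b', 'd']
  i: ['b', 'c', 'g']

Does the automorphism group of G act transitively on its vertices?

Vertex b is the only vertex of degree 8, so every automorphism fixes it; G is not vertex-transitive.

No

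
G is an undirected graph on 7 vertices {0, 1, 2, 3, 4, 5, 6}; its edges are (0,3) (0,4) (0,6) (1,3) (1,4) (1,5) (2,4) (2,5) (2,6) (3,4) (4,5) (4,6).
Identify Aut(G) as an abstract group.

Vertex 4 is the unique vertex of degree 6; the remaining 6 vertices each have degree 3 and induce a cycle, so G is the wheel on 7 vertices with hub 4. With the hub fixed, the remaining symmetry is that of the rim cycle C_6, giving the dihedral group D_6.

the dihedral group of order 12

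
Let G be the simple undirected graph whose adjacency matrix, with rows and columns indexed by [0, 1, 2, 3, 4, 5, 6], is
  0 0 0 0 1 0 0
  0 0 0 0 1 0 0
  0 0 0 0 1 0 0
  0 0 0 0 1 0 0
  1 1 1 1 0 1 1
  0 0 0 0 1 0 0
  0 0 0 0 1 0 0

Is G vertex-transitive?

Vertex 4 is the only vertex of degree 6, so every automorphism fixes it; G is not vertex-transitive.

No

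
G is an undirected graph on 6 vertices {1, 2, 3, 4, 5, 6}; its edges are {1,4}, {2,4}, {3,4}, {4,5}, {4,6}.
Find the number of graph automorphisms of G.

120

Vertex 4 has degree 5 and every other vertex has degree 1, so G is the star K_{1,5} with centre 4. Any automorphism fixes the centre and permutes the 5 leaves freely, so Aut(G) ≅ S_5 of order 5! = 120.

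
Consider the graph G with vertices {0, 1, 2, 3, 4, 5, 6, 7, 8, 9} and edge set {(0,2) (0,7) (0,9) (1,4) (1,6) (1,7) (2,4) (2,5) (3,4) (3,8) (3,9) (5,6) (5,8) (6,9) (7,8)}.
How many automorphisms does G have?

G is 3-regular on 10 vertices with no triangles and no 4-cycles (girth 5): this is the Petersen graph. It is a classical fact that the Petersen graph has automorphism group S_5 (order 120), arising from its description as the Kneser graph K(5,2).

120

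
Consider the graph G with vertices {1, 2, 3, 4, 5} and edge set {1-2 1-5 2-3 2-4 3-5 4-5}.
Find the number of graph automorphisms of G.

The vertices split by degree into {2, 5} (degree 3) and {1, 3, 4} (degree 2); every edge runs between the two parts, so G is the complete bipartite graph K_{2,3}. Automorphisms preserve the bipartition setwise (since the parts differ in size) and act as S_3 × S_2 within it; |Aut| = 12.

12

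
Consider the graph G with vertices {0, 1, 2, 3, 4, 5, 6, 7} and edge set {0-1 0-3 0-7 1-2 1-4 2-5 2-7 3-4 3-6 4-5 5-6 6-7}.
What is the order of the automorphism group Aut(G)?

48

G is 3-regular and bipartite on 2^3 = 8 vertices with girth 4; it is the hypercube graph Q_3. The symmetry group of the 3-cube is the hyperoctahedral group B_3 = Z_2 ≀ S_3, of order 2^3·3! = 48.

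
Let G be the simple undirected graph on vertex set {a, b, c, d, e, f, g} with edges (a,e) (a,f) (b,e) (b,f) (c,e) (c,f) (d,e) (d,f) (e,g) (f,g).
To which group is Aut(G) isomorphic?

The vertices split by degree into {e, f} (degree 5) and {a, b, c, d, g} (degree 2); every edge runs between the two parts, so G is the complete bipartite graph K_{2,5}. The parts have unequal sizes, so no automorphism swaps them; each part is permuted independently, giving S_2 × S_5 of order 2!·5! = 240.

S_2 × S_5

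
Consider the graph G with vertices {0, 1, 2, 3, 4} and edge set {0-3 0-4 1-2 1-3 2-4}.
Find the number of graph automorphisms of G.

G is 2-regular and connected on 5 vertices, i.e. the cycle C_5. The automorphisms of the 5-cycle are exactly the symmetries of a regular 5-gon: the dihedral group D_5, |D_5| = 10.

10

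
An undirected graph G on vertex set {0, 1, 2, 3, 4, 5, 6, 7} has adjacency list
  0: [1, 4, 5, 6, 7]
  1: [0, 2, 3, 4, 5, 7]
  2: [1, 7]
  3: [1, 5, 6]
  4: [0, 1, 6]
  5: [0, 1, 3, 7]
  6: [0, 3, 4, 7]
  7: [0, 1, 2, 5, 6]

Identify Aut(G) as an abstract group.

the trivial group

Degrees alone do not determine every vertex (e.g. 0 and 7 both have degree 5), but their neighbour-degree multisets differ: N(0) has degrees [3, 4, 4, 5, 6] while N(7) has degrees [2, 4, 4, 5, 6]. Repeating this refinement separates all vertices, so the only automorphism is the identity.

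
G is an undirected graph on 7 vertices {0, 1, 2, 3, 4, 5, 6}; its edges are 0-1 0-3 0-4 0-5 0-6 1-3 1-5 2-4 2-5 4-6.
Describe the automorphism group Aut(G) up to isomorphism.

The degree sequence is [5, 3, 2, 2, 3, 3, 2]. Checking the degree-preserving permutations of the vertex set shows that none except the identity preserves every edge, so Aut(G) is trivial.

the trivial group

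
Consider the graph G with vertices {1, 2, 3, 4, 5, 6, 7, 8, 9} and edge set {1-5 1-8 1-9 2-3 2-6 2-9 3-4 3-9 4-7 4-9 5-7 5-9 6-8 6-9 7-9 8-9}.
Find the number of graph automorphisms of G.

Vertex 9 is the unique vertex of degree 8; the remaining 8 vertices each have degree 3 and induce a cycle, so G is the wheel on 9 vertices with hub 9. With the hub fixed, the remaining symmetry is that of the rim cycle C_8, giving the dihedral group D_8.

16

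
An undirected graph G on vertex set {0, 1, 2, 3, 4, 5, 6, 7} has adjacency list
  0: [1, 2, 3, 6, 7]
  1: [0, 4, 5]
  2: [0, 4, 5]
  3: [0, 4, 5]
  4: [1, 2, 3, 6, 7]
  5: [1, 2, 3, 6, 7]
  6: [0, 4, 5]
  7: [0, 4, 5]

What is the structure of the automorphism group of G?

S_5 × S_3

The vertices split by degree into {0, 4, 5} (degree 5) and {1, 2, 3, 6, 7} (degree 3); every edge runs between the two parts, so G is the complete bipartite graph K_{3,5}. Automorphisms preserve the bipartition setwise (since the parts differ in size) and act as S_5 × S_3 within it; |Aut| = 720.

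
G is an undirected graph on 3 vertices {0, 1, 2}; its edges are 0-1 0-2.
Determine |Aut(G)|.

The degree sequence is [2, 1, 1]; the two degree-1 vertices 1 and 2 are the ends of a path, so G = P_3. A path has exactly one nontrivial symmetry — reversal — giving Aut(G) of order 2.

2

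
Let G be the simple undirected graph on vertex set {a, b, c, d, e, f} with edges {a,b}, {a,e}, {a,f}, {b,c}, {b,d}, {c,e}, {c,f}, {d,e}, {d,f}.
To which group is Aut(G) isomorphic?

(S_3 × S_3) ⋊ Z_2

G is 3-regular and bipartite with parts {b, e, f} and {a, c, d} (each part is independent and every cross-pair is an edge), so G = K_{3,3}. Each part can be permuted independently (S_3 × S_3) and the two equal-size parts can also be swapped, giving (S_3 × S_3) ⋊ Z_2 of order 2·(3!)² = 72.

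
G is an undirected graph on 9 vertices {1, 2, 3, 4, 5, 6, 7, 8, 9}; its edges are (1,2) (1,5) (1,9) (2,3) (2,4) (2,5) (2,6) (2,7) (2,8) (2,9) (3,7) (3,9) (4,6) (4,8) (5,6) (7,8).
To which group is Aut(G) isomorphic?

D_8

Vertex 2 is the unique vertex of degree 8; the remaining 8 vertices each have degree 3 and induce a cycle, so G is the wheel on 9 vertices with hub 2. With the hub fixed, the remaining symmetry is that of the rim cycle C_8, giving the dihedral group D_8.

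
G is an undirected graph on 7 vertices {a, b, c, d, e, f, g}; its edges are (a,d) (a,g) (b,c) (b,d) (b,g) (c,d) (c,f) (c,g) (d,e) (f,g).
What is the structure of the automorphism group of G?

The degree sequence is [2, 3, 4, 4, 1, 2, 4]. Checking the degree-preserving permutations of the vertex set shows that none except the identity preserves every edge, so Aut(G) is trivial.

the trivial group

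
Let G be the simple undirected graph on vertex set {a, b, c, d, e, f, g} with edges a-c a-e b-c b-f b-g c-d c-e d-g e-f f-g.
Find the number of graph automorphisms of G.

The degree sequence is [2, 3, 4, 2, 3, 3, 3]. Checking the degree-preserving permutations of the vertex set shows that none except the identity preserves every edge, so Aut(G) is trivial.

1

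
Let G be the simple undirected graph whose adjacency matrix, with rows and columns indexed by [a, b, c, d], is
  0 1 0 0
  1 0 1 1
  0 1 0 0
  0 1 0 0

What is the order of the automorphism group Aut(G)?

6

Vertex b has degree 3 and every other vertex has degree 1, so G is the star K_{1,3} with centre b. The 3 leaves are pairwise interchangeable while the centre is fixed, giving Aut(G) = S_3.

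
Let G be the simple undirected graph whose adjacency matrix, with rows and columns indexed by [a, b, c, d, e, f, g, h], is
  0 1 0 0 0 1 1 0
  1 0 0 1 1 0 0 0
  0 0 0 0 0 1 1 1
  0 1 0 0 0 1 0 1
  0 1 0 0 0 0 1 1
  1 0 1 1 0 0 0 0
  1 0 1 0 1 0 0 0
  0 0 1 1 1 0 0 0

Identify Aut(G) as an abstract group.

the hyperoctahedral group B_3

G is 3-regular and bipartite on 2^3 = 8 vertices with girth 4; it is the hypercube graph Q_3. The symmetry group of the 3-cube is the hyperoctahedral group B_3 = Z_2 ≀ S_3, of order 2^3·3! = 48.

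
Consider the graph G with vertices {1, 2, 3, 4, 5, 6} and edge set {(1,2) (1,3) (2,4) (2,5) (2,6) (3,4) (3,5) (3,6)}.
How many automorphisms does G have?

The vertices split by degree into {2, 3} (degree 4) and {1, 4, 5, 6} (degree 2); every edge runs between the two parts, so G is the complete bipartite graph K_{2,4}. Automorphisms preserve the bipartition setwise (since the parts differ in size) and act as S_4 × S_2 within it; |Aut| = 48.

48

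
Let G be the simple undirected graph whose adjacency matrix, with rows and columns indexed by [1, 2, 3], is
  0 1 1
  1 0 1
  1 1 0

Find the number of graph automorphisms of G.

All 3 vertices are pairwise adjacent: G = K_3. Any permutation of the 3 vertices preserves K_3, so Aut(K_3) = S_3 of order 3! = 6.

6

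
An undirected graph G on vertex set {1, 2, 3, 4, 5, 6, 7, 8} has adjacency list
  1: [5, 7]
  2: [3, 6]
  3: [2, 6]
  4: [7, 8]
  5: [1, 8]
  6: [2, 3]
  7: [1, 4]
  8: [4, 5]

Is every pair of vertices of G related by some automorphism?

G has two connected components, {1, 4, 5, 7, 8} and {2, 3, 6}; each is 2-regular, so G = C_5 ⊔ C_3. The orbit of 1 under Aut(G) is {1, 4, 5, 7, 8}, which does not contain 2, so G is not vertex-transitive.

No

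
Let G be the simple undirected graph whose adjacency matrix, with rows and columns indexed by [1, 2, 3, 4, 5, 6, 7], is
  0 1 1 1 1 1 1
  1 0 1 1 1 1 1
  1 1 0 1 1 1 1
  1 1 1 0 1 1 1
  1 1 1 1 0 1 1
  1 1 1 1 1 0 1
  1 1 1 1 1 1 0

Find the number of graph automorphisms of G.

All 7 vertices are pairwise adjacent: G = K_7. Any permutation of the 7 vertices preserves K_7, so Aut(K_7) = S_7 of order 7! = 5040.

5040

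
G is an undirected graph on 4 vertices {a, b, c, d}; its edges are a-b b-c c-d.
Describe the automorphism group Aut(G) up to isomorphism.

The degree sequence is [1, 2, 2, 1]; the two degree-1 vertices a and d are the ends of a path, so G = P_4. The only nontrivial automorphism of a path is the end-to-end reflection, so Aut(G) ≅ Z_2.

Z_2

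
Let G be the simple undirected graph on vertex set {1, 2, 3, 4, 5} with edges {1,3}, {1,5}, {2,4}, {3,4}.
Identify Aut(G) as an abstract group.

The degree sequence is [2, 1, 2, 2, 1]; the two degree-1 vertices 2 and 5 are the ends of a path, so G = P_5. A path has exactly one nontrivial symmetry — reversal — giving Aut(G) of order 2.

Z_2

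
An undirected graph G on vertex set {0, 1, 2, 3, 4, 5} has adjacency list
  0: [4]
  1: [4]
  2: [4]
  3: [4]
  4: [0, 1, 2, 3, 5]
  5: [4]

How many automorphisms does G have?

120

Vertex 4 has degree 5 and every other vertex has degree 1, so G is the star K_{1,5} with centre 4. Any automorphism fixes the centre and permutes the 5 leaves freely, so Aut(G) ≅ S_5 of order 5! = 120.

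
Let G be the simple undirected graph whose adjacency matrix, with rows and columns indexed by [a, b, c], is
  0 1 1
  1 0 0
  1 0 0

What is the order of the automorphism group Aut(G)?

2

The degree sequence is [2, 1, 1]; the two degree-1 vertices b and c are the ends of a path, so G = P_3. A path has exactly one nontrivial symmetry — reversal — giving Aut(G) of order 2.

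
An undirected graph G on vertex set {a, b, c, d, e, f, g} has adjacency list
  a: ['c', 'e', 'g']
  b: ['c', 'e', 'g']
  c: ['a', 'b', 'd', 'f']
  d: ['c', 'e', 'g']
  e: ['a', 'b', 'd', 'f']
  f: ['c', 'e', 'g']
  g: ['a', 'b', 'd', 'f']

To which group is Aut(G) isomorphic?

The vertices split by degree into {c, e, g} (degree 4) and {a, b, d, f} (degree 3); every edge runs between the two parts, so G is the complete bipartite graph K_{3,4}. Automorphisms preserve the bipartition setwise (since the parts differ in size) and act as S_4 × S_3 within it; |Aut| = 144.

S_4 × S_3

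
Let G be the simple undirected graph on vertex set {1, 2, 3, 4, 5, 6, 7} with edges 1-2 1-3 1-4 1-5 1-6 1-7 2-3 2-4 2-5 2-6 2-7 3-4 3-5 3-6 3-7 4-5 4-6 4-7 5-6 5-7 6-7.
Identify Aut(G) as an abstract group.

the symmetric group on 7 letters

Every vertex has degree 6, so G is the complete graph K_7. Every bijection on the vertex set is an automorphism of K_7; hence Aut(K_7) ≅ S_7, order 5040.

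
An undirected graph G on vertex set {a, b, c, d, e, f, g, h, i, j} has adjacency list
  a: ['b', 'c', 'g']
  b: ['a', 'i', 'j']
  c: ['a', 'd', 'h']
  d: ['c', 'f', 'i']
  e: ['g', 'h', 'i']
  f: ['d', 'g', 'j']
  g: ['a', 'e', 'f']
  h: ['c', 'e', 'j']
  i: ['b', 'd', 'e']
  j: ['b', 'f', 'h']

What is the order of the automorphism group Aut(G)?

120

G is 3-regular on 10 vertices with no triangles and no 4-cycles (girth 5): this is the Petersen graph. Viewing the Petersen graph as the Kneser graph K(5,2) — vertices are 2-subsets of {1,…,5}, edges join disjoint pairs — its automorphisms are exactly the permutations of the 5-element set, so Aut ≅ S_5 of order 120.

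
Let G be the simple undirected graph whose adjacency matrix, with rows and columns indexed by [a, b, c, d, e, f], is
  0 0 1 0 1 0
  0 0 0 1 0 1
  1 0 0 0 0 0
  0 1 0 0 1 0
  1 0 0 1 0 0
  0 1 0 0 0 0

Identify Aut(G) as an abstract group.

The degree sequence is [2, 2, 1, 2, 2, 1]; the two degree-1 vertices c and f are the ends of a path, so G = P_6. The only nontrivial automorphism of a path is the end-to-end reflection, so Aut(G) ≅ Z_2.

C_2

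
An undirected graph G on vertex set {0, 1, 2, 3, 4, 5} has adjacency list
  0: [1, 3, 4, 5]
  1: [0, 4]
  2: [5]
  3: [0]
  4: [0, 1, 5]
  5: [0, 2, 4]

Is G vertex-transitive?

Vertex 0 is the only vertex of degree 4, so every automorphism fixes it; G is not vertex-transitive.

No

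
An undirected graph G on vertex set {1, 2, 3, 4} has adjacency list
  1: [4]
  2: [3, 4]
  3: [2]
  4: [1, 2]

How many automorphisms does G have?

2

The degree sequence is [1, 2, 1, 2]; the two degree-1 vertices 1 and 3 are the ends of a path, so G = P_4. A path has exactly one nontrivial symmetry — reversal — giving Aut(G) of order 2.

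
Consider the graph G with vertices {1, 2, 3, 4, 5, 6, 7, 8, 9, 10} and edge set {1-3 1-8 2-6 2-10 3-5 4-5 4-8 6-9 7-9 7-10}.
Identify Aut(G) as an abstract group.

(D_5 × D_5) ⋊ Z_2

G has two connected components, {1, 3, 4, 5, 8} and {2, 6, 7, 9, 10}; each is 2-regular, so G = C_5 ⊔ C_5. Aut of a disjoint union of two copies of C_5 is the wreath product D_5 ≀ Z_2, of order 2·10² = 200.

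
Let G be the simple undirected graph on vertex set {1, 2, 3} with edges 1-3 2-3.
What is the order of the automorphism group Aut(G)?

The degree sequence is [1, 1, 2]; the two degree-1 vertices 1 and 2 are the ends of a path, so G = P_3. The only nontrivial automorphism of a path is the end-to-end reflection, so Aut(G) ≅ Z_2.

2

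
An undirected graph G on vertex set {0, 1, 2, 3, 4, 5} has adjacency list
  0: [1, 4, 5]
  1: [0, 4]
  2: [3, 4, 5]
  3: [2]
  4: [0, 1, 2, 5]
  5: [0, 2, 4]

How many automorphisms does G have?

1

Degrees alone do not determine every vertex (e.g. 0 and 2 both have degree 3), but their neighbour-degree multisets differ: N(0) has degrees [2, 3, 4] while N(2) has degrees [1, 3, 4]. Repeating this refinement separates all vertices, so the only automorphism is the identity.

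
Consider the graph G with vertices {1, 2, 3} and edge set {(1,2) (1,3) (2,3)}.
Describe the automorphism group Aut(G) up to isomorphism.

All 3 vertices are pairwise adjacent: G = K_3. Every bijection on the vertex set is an automorphism of K_3; hence Aut(K_3) ≅ S_3, order 6.

S_3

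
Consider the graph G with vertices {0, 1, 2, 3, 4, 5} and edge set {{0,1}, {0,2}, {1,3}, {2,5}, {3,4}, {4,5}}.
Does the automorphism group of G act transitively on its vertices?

G is 2-regular and connected on 6 vertices, i.e. the cycle C_6. C_6 has 6 rotations and 6 reflections, so Aut(C_6) ≅ D_6 of order 12. This group acts transitively on the 6 vertices.

Yes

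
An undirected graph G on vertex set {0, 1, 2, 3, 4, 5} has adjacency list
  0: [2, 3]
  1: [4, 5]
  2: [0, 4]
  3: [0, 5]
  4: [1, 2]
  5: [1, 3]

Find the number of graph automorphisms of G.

G is 2-regular and connected on 6 vertices, i.e. the cycle C_6. The automorphisms of the 6-cycle are exactly the symmetries of a regular 6-gon: the dihedral group D_6, |D_6| = 12.

12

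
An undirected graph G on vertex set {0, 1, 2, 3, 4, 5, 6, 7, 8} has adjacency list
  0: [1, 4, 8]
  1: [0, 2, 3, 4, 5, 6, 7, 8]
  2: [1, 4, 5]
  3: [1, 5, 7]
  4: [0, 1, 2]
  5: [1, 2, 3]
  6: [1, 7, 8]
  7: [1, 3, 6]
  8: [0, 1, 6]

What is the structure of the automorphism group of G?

Vertex 1 is the unique vertex of degree 8; the remaining 8 vertices each have degree 3 and induce a cycle, so G is the wheel on 9 vertices with hub 1. With the hub fixed, the remaining symmetry is that of the rim cycle C_8, giving the dihedral group D_8.

D_8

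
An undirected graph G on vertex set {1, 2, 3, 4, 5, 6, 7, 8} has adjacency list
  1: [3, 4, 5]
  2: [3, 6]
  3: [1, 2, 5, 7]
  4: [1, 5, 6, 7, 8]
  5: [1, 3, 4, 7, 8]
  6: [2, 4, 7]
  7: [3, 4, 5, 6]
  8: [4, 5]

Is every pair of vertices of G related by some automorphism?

No

Automorphisms preserve degree, but G has vertices of degree 2 and vertices of degree 5; no automorphism maps one to the other, so G is not vertex-transitive.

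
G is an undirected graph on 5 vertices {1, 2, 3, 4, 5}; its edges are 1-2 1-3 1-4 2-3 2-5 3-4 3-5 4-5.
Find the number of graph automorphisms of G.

Vertex 3 is the unique vertex of degree 4; the remaining 4 vertices each have degree 3 and induce a cycle, so G is the wheel on 5 vertices with hub 3. With the hub fixed, the remaining symmetry is that of the rim cycle C_4, giving the dihedral group D_4.

8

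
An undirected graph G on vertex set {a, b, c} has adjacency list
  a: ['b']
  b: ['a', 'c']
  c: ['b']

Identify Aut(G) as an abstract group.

The degree sequence is [1, 2, 1]; the two degree-1 vertices a and c are the ends of a path, so G = P_3. A path has exactly one nontrivial symmetry — reversal — giving Aut(G) of order 2.

Z_2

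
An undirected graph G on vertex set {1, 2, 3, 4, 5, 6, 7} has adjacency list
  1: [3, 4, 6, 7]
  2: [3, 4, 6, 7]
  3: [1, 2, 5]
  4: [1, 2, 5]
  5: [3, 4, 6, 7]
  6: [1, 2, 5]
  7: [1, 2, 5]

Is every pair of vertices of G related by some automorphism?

Automorphisms preserve degree, but G has vertices of degree 3 and vertices of degree 4; no automorphism maps one to the other, so G is not vertex-transitive.

No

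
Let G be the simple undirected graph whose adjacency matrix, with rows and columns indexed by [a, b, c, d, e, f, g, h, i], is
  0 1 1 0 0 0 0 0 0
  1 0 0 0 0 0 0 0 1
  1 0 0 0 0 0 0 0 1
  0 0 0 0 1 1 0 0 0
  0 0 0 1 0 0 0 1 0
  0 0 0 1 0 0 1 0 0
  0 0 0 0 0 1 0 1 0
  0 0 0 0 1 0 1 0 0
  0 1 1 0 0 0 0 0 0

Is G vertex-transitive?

G has two connected components, {d, e, f, g, h} and {a, b, c, i}; each is 2-regular, so G = C_5 ⊔ C_4. The orbit of a under Aut(G) is {a, b, c, i}, which does not contain d, so G is not vertex-transitive.

No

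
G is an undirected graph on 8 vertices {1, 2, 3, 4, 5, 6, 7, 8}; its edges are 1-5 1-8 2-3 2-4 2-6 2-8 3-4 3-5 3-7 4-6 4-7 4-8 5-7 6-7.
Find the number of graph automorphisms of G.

1

The degree sequence is [2, 4, 4, 5, 3, 3, 4, 3]. Checking the degree-preserving permutations of the vertex set shows that none except the identity preserves every edge, so Aut(G) is trivial.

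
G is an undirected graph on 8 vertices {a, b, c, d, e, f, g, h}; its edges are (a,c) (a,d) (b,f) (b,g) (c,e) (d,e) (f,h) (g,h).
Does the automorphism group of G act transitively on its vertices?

G has two connected components, {b, f, g, h} and {a, c, d, e}; each is 2-regular, so G = C_4 ⊔ C_4. With two isomorphic components, Aut(G) = Aut(C_4) ≀ S_2 = (D_4 × D_4) ⋊ Z_2: permute each cycle by D_4, then optionally swap the two cycles. Order 2·(2·4)² = 128. This group acts transitively on the 8 vertices.

Yes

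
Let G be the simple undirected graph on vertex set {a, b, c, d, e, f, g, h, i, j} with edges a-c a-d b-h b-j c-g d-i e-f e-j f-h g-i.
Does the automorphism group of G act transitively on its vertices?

Yes

G has two connected components, {a, c, d, g, i} and {b, e, f, h, j}; each is 2-regular, so G = C_5 ⊔ C_5. Aut of a disjoint union of two copies of C_5 is the wreath product D_5 ≀ Z_2, of order 2·10² = 200. This group acts transitively on the 10 vertices.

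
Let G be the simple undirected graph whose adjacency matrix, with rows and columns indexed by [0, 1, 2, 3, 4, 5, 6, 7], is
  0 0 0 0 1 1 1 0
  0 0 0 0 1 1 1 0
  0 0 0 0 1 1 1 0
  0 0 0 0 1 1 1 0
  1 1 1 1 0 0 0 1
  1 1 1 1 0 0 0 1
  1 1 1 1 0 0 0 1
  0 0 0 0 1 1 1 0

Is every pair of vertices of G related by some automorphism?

Automorphisms preserve degree, but G has vertices of degree 3 and vertices of degree 5; no automorphism maps one to the other, so G is not vertex-transitive.

No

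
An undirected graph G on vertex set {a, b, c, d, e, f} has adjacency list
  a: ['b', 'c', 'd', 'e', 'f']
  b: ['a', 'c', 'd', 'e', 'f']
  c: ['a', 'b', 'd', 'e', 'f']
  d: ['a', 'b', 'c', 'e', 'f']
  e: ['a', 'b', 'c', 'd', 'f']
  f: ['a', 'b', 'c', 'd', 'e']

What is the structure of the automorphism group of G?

Every vertex has degree 5, so G is the complete graph K_6. Any permutation of the 6 vertices preserves K_6, so Aut(K_6) = S_6 of order 6! = 720.

S_6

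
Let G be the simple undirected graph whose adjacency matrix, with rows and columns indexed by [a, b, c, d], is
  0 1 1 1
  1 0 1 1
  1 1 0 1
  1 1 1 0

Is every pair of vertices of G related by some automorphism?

All 4 vertices are pairwise adjacent: G = K_4. Every bijection on the vertex set is an automorphism of K_4; hence Aut(K_4) ≅ S_4, order 24. This group acts transitively on the 4 vertices.

Yes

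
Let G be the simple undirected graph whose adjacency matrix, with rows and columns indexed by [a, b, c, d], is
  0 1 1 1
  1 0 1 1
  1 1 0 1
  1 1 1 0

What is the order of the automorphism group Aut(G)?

Every vertex has degree 3, so G is the complete graph K_4. Every bijection on the vertex set is an automorphism of K_4; hence Aut(K_4) ≅ S_4, order 24.

24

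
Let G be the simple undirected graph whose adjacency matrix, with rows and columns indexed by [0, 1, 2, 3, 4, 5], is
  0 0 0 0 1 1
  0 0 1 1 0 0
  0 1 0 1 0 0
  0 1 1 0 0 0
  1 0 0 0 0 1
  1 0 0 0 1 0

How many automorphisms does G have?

72

G has two connected components, {0, 4, 5} and {1, 2, 3}; each is 2-regular, so G = C_3 ⊔ C_3. Aut of a disjoint union of two copies of C_3 is the wreath product D_3 ≀ Z_2, of order 2·6² = 72.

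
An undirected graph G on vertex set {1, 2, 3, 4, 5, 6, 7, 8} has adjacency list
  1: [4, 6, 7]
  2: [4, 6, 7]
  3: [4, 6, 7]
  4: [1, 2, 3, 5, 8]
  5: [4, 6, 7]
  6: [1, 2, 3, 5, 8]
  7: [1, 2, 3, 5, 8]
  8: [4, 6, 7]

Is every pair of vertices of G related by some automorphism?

No

Automorphisms preserve degree, but G has vertices of degree 3 and vertices of degree 5; no automorphism maps one to the other, so G is not vertex-transitive.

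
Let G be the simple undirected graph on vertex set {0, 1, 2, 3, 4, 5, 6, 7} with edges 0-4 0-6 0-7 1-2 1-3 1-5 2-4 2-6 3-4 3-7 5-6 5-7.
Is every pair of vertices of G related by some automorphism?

G is 3-regular and bipartite on 2^3 = 8 vertices with girth 4; it is the hypercube graph Q_3. The symmetry group of the 3-cube is the hyperoctahedral group B_3 = Z_2 ≀ S_3, of order 2^3·3! = 48. Under this action every vertex can be carried to every other, so G is vertex-transitive.

Yes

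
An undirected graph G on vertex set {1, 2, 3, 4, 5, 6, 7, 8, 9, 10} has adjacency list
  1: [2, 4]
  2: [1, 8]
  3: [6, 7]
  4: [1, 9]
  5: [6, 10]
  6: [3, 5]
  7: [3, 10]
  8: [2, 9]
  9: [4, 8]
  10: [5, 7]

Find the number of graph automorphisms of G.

200

G has two connected components, {1, 2, 4, 8, 9} and {3, 5, 6, 7, 10}; each is 2-regular, so G = C_5 ⊔ C_5. With two isomorphic components, Aut(G) = Aut(C_5) ≀ S_2 = (D_5 × D_5) ⋊ Z_2: permute each cycle by D_5, then optionally swap the two cycles. Order 2·(2·5)² = 200.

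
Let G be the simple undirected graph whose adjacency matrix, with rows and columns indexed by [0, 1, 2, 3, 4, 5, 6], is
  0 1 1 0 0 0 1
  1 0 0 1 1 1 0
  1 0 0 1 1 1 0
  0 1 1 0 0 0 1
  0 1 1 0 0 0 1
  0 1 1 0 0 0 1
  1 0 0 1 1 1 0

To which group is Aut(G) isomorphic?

The vertices split by degree into {1, 2, 6} (degree 4) and {0, 3, 4, 5} (degree 3); every edge runs between the two parts, so G is the complete bipartite graph K_{3,4}. The parts have unequal sizes, so no automorphism swaps them; each part is permuted independently, giving S_3 × S_4 of order 3!·4! = 144.

S_3 × S_4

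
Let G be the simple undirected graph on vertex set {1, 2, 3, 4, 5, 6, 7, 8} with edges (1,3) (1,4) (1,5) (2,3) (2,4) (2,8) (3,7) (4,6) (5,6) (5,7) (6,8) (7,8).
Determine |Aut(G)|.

48

G is 3-regular and bipartite on 2^3 = 8 vertices with girth 4; it is the hypercube graph Q_3. The symmetry group of the 3-cube is the hyperoctahedral group B_3 = Z_2 ≀ S_3, of order 2^3·3! = 48.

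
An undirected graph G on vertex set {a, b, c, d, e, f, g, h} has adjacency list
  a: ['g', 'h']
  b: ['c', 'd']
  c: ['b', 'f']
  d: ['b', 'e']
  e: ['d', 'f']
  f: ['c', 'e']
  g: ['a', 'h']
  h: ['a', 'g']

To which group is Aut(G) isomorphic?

D_5 × D_3

G has two connected components, {b, c, d, e, f} and {a, g, h}; each is 2-regular, so G = C_5 ⊔ C_3. No automorphism exchanges components of different sizes, hence Aut(G) is the direct product D_5 × D_3, order 60.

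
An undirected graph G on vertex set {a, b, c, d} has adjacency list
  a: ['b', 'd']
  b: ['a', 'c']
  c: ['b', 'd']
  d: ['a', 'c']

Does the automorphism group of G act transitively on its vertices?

Every vertex has degree 2 and the graph is connected, so G is the 4-cycle C_4. The automorphisms of the 4-cycle are exactly the symmetries of a regular 4-gon: the dihedral group D_4, |D_4| = 8. This group acts transitively on the 4 vertices.

Yes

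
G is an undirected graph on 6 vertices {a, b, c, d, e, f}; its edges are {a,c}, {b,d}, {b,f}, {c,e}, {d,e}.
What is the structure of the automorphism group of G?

the cyclic group of order 2

The degree sequence is [1, 2, 2, 2, 2, 1]; the two degree-1 vertices a and f are the ends of a path, so G = P_6. A path has exactly one nontrivial symmetry — reversal — giving Aut(G) of order 2.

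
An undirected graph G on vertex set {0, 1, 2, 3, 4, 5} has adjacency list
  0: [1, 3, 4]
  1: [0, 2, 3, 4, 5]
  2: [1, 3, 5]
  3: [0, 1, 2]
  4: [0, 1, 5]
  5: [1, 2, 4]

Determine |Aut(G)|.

10

Vertex 1 is the unique vertex of degree 5; the remaining 5 vertices each have degree 3 and induce a cycle, so G is the wheel on 6 vertices with hub 1. Every automorphism fixes the hub and acts on the rim 5-cycle, so Aut(G) ≅ Aut(C_5) = D_5 of order 10.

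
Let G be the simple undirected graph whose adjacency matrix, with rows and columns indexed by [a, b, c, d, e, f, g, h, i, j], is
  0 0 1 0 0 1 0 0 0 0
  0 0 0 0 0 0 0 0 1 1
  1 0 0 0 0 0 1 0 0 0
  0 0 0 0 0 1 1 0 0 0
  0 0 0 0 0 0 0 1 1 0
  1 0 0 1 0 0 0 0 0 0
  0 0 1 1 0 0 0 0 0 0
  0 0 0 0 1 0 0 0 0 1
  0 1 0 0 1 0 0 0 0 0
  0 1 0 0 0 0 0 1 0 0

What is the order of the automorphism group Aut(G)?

200

G has two connected components, {a, c, d, f, g} and {b, e, h, i, j}; each is 2-regular, so G = C_5 ⊔ C_5. Aut of a disjoint union of two copies of C_5 is the wreath product D_5 ≀ Z_2, of order 2·10² = 200.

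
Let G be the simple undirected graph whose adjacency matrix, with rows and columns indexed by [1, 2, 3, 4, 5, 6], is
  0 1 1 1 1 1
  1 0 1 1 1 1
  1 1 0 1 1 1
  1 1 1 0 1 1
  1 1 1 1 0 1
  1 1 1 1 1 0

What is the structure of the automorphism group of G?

All 6 vertices are pairwise adjacent: G = K_6. Every bijection on the vertex set is an automorphism of K_6; hence Aut(K_6) ≅ S_6, order 720.

S_6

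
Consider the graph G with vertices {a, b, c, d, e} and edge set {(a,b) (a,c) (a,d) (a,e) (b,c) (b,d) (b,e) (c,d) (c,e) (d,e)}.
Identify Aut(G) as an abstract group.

S_5

All 5 vertices are pairwise adjacent: G = K_5. Any permutation of the 5 vertices preserves K_5, so Aut(K_5) = S_5 of order 5! = 120.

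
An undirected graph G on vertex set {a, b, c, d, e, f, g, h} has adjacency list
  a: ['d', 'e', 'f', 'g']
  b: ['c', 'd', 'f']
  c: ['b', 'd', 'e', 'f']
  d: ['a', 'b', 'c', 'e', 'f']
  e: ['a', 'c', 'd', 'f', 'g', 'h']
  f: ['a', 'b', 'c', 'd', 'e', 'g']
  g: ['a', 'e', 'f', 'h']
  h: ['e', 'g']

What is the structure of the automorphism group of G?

Degrees alone do not determine every vertex (e.g. a and c both have degree 4), but their neighbour-degree multisets differ: N(a) has degrees [4, 5, 6, 6] while N(c) has degrees [3, 5, 6, 6]. Repeating this refinement separates all vertices, so the only automorphism is the identity.

the trivial group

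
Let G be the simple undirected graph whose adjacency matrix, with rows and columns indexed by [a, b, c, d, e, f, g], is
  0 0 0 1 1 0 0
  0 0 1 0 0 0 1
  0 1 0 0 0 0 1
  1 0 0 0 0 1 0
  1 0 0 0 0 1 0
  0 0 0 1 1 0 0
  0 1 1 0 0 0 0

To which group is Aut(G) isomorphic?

G has two connected components, {a, d, e, f} and {b, c, g}; each is 2-regular, so G = C_4 ⊔ C_3. No automorphism exchanges components of different sizes, hence Aut(G) is the direct product D_3 × D_4, order 48.

D_3 × D_4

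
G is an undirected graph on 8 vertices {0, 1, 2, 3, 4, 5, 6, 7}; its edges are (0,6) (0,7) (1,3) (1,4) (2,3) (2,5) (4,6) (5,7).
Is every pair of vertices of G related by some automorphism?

Every vertex has degree 2 and the graph is connected, so G is the 8-cycle C_8. C_8 has 8 rotations and 8 reflections, so Aut(C_8) ≅ D_8 of order 16. This group acts transitively on the 8 vertices.

Yes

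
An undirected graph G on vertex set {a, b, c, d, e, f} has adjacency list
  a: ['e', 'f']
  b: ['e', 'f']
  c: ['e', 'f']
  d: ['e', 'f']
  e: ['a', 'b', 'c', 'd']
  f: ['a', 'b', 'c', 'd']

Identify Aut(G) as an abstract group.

S_4 × S_2

The vertices split by degree into {e, f} (degree 4) and {a, b, c, d} (degree 2); every edge runs between the two parts, so G is the complete bipartite graph K_{2,4}. The parts have unequal sizes, so no automorphism swaps them; each part is permuted independently, giving S_4 × S_2 of order 4!·2! = 48.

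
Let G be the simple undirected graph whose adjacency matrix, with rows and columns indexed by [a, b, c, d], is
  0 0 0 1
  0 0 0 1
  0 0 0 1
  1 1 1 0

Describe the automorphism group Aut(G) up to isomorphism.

Vertex d has degree 3 and every other vertex has degree 1, so G is the star K_{1,3} with centre d. Any automorphism fixes the centre and permutes the 3 leaves freely, so Aut(G) ≅ S_3 of order 3! = 6.

S_3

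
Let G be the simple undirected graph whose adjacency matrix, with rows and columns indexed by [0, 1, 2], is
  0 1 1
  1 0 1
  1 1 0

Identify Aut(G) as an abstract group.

All 3 vertices are pairwise adjacent: G = K_3. Any permutation of the 3 vertices preserves K_3, so Aut(K_3) = S_3 of order 3! = 6.

the symmetric group on 3 letters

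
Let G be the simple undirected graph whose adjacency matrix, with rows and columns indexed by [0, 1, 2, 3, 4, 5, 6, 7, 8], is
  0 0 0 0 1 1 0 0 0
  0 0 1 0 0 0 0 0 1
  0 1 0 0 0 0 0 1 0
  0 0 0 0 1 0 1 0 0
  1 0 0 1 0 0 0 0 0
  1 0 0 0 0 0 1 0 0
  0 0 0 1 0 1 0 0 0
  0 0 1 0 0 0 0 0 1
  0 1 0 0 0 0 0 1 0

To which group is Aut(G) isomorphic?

D_5 × D_4

G has two connected components, {0, 3, 4, 5, 6} and {1, 2, 7, 8}; each is 2-regular, so G = C_5 ⊔ C_4. The components are non-isomorphic (different sizes), so Aut(G) = Aut(C_5) × Aut(C_4) = D_5 × D_4 of order 10·8 = 80.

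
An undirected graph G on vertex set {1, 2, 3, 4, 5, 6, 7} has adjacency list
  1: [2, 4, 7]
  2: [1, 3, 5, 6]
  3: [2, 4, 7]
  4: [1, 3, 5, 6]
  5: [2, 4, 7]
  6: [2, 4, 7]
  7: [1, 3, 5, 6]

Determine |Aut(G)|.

144

The vertices split by degree into {2, 4, 7} (degree 4) and {1, 3, 5, 6} (degree 3); every edge runs between the two parts, so G is the complete bipartite graph K_{3,4}. The parts have unequal sizes, so no automorphism swaps them; each part is permuted independently, giving S_3 × S_4 of order 3!·4! = 144.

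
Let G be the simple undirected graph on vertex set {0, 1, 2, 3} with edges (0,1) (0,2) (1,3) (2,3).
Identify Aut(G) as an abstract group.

D_4

G is 2-regular and connected on 4 vertices, i.e. the cycle C_4. The automorphisms of the 4-cycle are exactly the symmetries of a regular 4-gon: the dihedral group D_4, |D_4| = 8.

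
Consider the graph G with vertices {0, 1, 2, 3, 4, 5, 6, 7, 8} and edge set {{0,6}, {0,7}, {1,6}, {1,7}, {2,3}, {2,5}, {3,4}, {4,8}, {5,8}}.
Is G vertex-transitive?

G has two connected components, {2, 3, 4, 5, 8} and {0, 1, 6, 7}; each is 2-regular, so G = C_5 ⊔ C_4. The orbit of 0 under Aut(G) is {0, 1, 6, 7}, which does not contain 2, so G is not vertex-transitive.

No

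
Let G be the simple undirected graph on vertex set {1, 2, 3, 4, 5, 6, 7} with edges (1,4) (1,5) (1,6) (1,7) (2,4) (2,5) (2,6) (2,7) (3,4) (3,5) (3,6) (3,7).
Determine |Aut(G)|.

144

The vertices split by degree into {1, 2, 3} (degree 4) and {4, 5, 6, 7} (degree 3); every edge runs between the two parts, so G is the complete bipartite graph K_{3,4}. Automorphisms preserve the bipartition setwise (since the parts differ in size) and act as S_3 × S_4 within it; |Aut| = 144.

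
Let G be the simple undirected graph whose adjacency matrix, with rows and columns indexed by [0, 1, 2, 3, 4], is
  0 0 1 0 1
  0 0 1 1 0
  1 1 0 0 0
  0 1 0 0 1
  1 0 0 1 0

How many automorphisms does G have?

10

G is 2-regular and connected on 5 vertices, i.e. the cycle C_5. C_5 has 5 rotations and 5 reflections, so Aut(C_5) ≅ D_5 of order 10.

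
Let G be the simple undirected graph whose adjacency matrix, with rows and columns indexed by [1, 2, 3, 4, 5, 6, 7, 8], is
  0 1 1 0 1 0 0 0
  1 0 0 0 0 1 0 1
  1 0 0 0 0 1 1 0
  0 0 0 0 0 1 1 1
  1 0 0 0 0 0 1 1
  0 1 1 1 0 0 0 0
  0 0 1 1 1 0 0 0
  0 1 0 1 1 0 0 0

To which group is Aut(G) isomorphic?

G is 3-regular and bipartite on 2^3 = 8 vertices with girth 4; it is the hypercube graph Q_3. Aut(Q_3) consists of the signed permutations of the 3 coordinate axes: 3! permutations times 2^3 sign flips, so |Aut| = 2^3·3! = 48.

Z_2^3 ⋊ S_3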